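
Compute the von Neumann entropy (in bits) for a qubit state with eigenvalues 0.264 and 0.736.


S = -p*log2(p) - (1-p)*log2(1-p)
p = 0.2640, 1-p = 0.7360
= -0.2640 * log2(0.2640) - 0.7360 * log2(0.7360)
= -(-0.5072) - (-0.3255)
= 0.8327

0.8327


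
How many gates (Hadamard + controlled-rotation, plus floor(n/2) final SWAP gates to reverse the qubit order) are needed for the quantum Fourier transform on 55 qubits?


Hadamard gates: 55
Controlled rotations: n*(n-1)/2 = 55*54/2 = 1485
SWAP gates: floor(n/2) = floor(55/2) = 27
Total = 55 + 1485 + 27
= 1567

1567


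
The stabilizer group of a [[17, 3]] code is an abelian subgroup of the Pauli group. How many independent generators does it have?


For an [[n,k]] stabilizer code:
Number of stabilizer generators = n - k
= 17 - 3
= 14

14


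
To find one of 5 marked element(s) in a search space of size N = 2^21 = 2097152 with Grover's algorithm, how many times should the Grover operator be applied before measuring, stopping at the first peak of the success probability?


After j Grover iterations the success probability is P(j) = sin^2((2j+1)*theta), where sin(theta) = sqrt(k/N).
N = 2^21 = 2097152, k = 5
sin(theta) = sqrt(k/N) = 0.001544080889
theta = arcsin(sqrt(k/N)) = 0.001544081502 rad
P(j) reaches its first maximum when (2j+1)*theta is as close as possible to pi/2, i.e. j = round(pi/(4*theta) - 1/2).
pi/(4*theta) - 1/2 = 508.1507
(For comparison, the common estimate pi/4 * sqrt(N/k) = 508.6509; the exact maximiser is used here.)
Optimal iterations = 508

508


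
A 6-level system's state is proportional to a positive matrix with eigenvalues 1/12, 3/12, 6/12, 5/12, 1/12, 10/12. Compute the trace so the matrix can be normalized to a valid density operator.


tr(M) = sum of eigenvalues
= 1/12 + 3/12 + 6/12 + 5/12 + 1/12 + 10/12
= 26/12
= 2.1667

2.1667


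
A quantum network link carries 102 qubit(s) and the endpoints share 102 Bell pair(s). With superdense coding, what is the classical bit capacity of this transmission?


Superdense coding allows 2 classical bits per shared entangled pair.
102 pair(s) -> 2 * 102 = 204 classical bits

204


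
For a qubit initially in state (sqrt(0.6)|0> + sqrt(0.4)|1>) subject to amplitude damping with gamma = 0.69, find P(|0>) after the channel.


For amplitude damping with parameter gamma on state sqrt(a)|0> + sqrt(b)|1>:
alpha^2 = 0.6, beta^2 = 0.4
P(|0>) = alpha^2 + gamma * beta^2
= 0.6 + 0.69 * 0.4
= 0.6 + 0.2760
= 0.8760

0.8760


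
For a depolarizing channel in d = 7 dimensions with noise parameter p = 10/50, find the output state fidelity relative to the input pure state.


F = (1-p) + p/d
= (1 - 0.2000) + 0.2000/7
= 0.8000 + 0.0286
= 0.8286

0.8286


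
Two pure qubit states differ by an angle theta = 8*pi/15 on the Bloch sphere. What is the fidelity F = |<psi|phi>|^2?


For states separated by angle theta on Bloch sphere:
F = cos^2(theta/2)
theta = 8*pi/15 = 1.6755
theta/2 = 0.8378
cos(theta/2) = 0.6691
F = 0.4477

0.4477


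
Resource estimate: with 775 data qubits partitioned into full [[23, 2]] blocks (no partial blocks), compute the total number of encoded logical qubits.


Each code block uses 23 physical qubits for 2 logical qubit(s).
Number of complete blocks = floor(775 / 23) = 33
Logical qubits = 33 * 2
= 66

66


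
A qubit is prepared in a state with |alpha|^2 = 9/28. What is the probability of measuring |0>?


|alpha|^2 = 9/28 = 0.3214
|beta|^2 = 1 - 9/28 = 19/28 = 0.6786
P(|0>) = |alpha|^2 = 0.3214

0.3214


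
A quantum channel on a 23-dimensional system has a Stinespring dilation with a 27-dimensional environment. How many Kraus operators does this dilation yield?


Tracing out the environment in an orthonormal basis {|i>_E} gives Kraus operators K_i = <i|_E U |0>_E.
Number of Kraus operators = dim(H_env) = d_env
= 27

27


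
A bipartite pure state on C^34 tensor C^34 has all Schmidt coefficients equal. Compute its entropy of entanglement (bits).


For a maximally entangled state in d x d:
S = log2(d) = log2(34)
= 5.0875

5.0875


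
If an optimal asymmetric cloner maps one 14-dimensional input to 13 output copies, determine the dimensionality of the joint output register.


Output space = H^(tensor 13) where dim(H) = 14
dim = 14^13
= 196 (after 2 factors)
= 2744 (after 3 factors)
= 38416 (after 4 factors)
= 537824 (after 5 factors)
= 7529536 (after 6 factors)
= 105413504 (after 7 factors)
= 1475789056 (after 8 factors)
= 20661046784 (after 9 factors)
= 289254654976 (after 10 factors)
= 4049565169664 (after 11 factors)
= 56693912375296 (after 12 factors)
= 793714773254144 (after 13 factors)
= 793714773254144

793714773254144


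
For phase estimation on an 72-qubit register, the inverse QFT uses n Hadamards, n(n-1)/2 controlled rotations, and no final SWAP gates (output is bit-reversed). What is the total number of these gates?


Hadamard gates: 72
Controlled rotations: n*(n-1)/2 = 72*71/2 = 2556
SWAP gates: 0 (omitted)
Total = 72 + 2556
= 2628

2628


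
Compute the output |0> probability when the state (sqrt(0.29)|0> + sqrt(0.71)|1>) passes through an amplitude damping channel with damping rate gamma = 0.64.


For amplitude damping with parameter gamma on state sqrt(a)|0> + sqrt(b)|1>:
alpha^2 = 0.29, beta^2 = 0.71
P(|0>) = alpha^2 + gamma * beta^2
= 0.29 + 0.64 * 0.71
= 0.29 + 0.4544
= 0.7444

0.7444


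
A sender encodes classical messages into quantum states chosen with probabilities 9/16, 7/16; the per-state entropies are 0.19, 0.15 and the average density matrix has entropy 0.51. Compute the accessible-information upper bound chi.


chi = S(rho) - sum_i p_i * S(rho_i)
Weighted entropy = 9/16 * 0.19 + 7/16 * 0.15
= 0.1725
chi = 0.51 - 0.1725
= 0.3375

0.3375


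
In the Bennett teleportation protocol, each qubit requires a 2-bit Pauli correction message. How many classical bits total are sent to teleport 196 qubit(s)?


Quantum teleportation requires 2 classical bits per qubit teleported.
196 qubit(s) -> 2 * 196 = 392 classical bits

392


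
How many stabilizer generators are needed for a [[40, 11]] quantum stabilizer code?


For an [[n,k]] stabilizer code:
Number of stabilizer generators = n - k
= 40 - 11
= 29

29


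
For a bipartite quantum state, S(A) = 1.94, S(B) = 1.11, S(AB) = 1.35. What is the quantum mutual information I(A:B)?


I(A:B) = S(A) + S(B) - S(AB)
= 1.94 + 1.11 - 1.35
= 1.7000

1.7000


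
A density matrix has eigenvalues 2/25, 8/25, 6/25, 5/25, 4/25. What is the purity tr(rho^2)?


tr(rho^2) = sum of eigenvalues squared
= (2/25)^2 + (8/25)^2 + (6/25)^2 + (5/25)^2 + (4/25)^2
= (4 + 64 + 36 + 25 + 16) / 625
= 145/625
= 0.2320

0.2320


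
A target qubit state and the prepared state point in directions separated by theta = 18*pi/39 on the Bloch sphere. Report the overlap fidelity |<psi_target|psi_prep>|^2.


For states separated by angle theta on Bloch sphere:
F = cos^2(theta/2)
theta = 18*pi/39 = 1.4500
theta/2 = 0.7250
cos(theta/2) = 0.7485
F = 0.5603

0.5603


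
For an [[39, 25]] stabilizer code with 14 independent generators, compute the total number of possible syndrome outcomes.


Each stabilizer generator gives a binary (+1 or -1) measurement outcome.
With 14 independent generators:
Total syndromes = 2^14
= 16384

16384


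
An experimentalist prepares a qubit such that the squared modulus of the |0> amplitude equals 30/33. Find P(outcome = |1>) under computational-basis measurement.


|alpha|^2 = 30/33 = 0.9091
|beta|^2 = 1 - 30/33 = 3/33 = 0.0909
P(|1>) = |beta|^2 = 0.0909

0.0909


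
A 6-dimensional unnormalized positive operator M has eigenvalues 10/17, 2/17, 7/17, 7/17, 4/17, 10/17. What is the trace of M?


tr(M) = sum of eigenvalues
= 10/17 + 2/17 + 7/17 + 7/17 + 4/17 + 10/17
= 40/17
= 2.3529

2.3529


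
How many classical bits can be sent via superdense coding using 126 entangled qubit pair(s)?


Superdense coding allows 2 classical bits per shared entangled pair.
126 pair(s) -> 2 * 126 = 252 classical bits

252


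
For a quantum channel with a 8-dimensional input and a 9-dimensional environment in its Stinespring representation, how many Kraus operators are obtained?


Tracing out the environment in an orthonormal basis {|i>_E} gives Kraus operators K_i = <i|_E U |0>_E.
Number of Kraus operators = dim(H_env) = d_env
= 9

9


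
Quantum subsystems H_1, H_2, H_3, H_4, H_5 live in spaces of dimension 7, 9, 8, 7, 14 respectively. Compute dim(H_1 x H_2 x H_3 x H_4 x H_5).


dim(H_1 x H_2 x H_3 x H_4 x H_5) = 7 * 9 * 8 * 7 * 14
= 63 * 8 * 7 * 14
= 504 * 7 * 14
= 3528 * 14
= 49392

49392


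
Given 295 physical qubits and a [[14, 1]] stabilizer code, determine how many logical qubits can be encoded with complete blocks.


Each code block uses 14 physical qubits for 1 logical qubit(s).
Number of complete blocks = floor(295 / 14) = 21
Logical qubits = 21 * 1
= 21

21


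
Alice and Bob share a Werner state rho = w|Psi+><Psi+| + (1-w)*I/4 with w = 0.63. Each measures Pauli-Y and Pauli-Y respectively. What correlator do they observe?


|Psi+> = (|01> + |10>)/sqrt(2)
For the pure Bell state, <Y_A Y_B> = +1 (Bell-state Pauli correlator).
The maximally-mixed part I/4 has tr(I/4 * P tensor P) = 0 for any traceless Pauli P.
So <Y_A Y_B>_rho = w * (+1) + (1 - w) * 0
= 0.63 * (+1)
= 0.6300

0.6300


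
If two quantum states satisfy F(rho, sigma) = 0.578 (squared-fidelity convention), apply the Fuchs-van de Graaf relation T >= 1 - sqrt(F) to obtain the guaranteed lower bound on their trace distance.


Fuchs-van de Graaf (squared-fidelity convention): 1 - sqrt(F) <= T <= sqrt(1 - F).
Lower bound: T >= 1 - sqrt(F)
sqrt(F) = sqrt(0.578) = 0.7603
T >= 1 - 0.7603
T >= 0.2397

0.2397


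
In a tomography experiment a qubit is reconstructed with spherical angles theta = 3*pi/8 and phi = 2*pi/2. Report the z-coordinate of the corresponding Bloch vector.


theta = 1.1781, phi = 3.1416
r_z = cos(theta) = 0.3827

0.3827


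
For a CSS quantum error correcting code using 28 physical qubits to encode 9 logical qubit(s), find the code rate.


Code rate R = k/n
= 9/28
= 0.3214

0.3214


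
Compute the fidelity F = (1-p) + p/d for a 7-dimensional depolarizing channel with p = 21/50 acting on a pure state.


F = (1-p) + p/d
= (1 - 0.4200) + 0.4200/7
= 0.5800 + 0.0600
= 0.6400

0.6400


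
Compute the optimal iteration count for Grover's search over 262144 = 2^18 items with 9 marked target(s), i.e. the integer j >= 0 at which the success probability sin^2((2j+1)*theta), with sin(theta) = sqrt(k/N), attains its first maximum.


After j Grover iterations the success probability is P(j) = sin^2((2j+1)*theta), where sin(theta) = sqrt(k/N).
N = 2^18 = 262144, k = 9
sin(theta) = sqrt(k/N) = 0.005859375
theta = arcsin(sqrt(k/N)) = 0.005859408528 rad
P(j) reaches its first maximum when (2j+1)*theta is as close as possible to pi/2, i.e. j = round(pi/(4*theta) - 1/2).
pi/(4*theta) - 1/2 = 133.5405
(For comparison, the common estimate pi/4 * sqrt(N/k) = 134.0413; the exact maximiser is used here.)
Optimal iterations = 134

134


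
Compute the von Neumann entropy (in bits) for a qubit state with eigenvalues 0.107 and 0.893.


S = -p*log2(p) - (1-p)*log2(1-p)
p = 0.1070, 1-p = 0.8930
= -0.1070 * log2(0.1070) - 0.8930 * log2(0.8930)
= -(-0.3450) - (-0.1458)
= 0.4908

0.4908


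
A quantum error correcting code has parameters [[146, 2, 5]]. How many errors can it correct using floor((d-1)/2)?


Code parameters: [[146, 2, 5]], distance d = 5.
Number of correctable errors = floor((d-1)/2)
= floor((5 - 1)/2)
= floor(4/2)
= 2

2


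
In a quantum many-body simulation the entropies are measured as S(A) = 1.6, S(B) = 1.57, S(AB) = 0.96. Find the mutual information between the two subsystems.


I(A:B) = S(A) + S(B) - S(AB)
= 1.6 + 1.57 - 0.96
= 2.2100

2.2100


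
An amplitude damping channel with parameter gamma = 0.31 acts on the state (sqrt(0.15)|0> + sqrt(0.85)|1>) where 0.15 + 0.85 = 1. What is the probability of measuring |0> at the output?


For amplitude damping with parameter gamma on state sqrt(a)|0> + sqrt(b)|1>:
alpha^2 = 0.15, beta^2 = 0.85
P(|0>) = alpha^2 + gamma * beta^2
= 0.15 + 0.31 * 0.85
= 0.15 + 0.2635
= 0.4135

0.4135


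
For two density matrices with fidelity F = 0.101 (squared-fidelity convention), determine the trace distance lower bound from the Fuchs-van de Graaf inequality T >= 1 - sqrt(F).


Fuchs-van de Graaf (squared-fidelity convention): 1 - sqrt(F) <= T <= sqrt(1 - F).
Lower bound: T >= 1 - sqrt(F)
sqrt(F) = sqrt(0.101) = 0.3178
T >= 1 - 0.3178
T >= 0.6822

0.6822


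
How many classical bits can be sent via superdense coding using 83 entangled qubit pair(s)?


Superdense coding allows 2 classical bits per shared entangled pair.
83 pair(s) -> 2 * 83 = 166 classical bits

166


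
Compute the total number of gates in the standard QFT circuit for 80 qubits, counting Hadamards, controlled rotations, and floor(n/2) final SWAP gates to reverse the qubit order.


Hadamard gates: 80
Controlled rotations: n*(n-1)/2 = 80*79/2 = 3160
SWAP gates: floor(n/2) = floor(80/2) = 40
Total = 80 + 3160 + 40
= 3280

3280


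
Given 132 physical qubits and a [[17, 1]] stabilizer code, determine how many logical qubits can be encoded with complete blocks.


Each code block uses 17 physical qubits for 1 logical qubit(s).
Number of complete blocks = floor(132 / 17) = 7
Logical qubits = 7 * 1
= 7

7


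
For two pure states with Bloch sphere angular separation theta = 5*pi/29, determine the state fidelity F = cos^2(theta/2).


For states separated by angle theta on Bloch sphere:
F = cos^2(theta/2)
theta = 5*pi/29 = 0.5417
theta/2 = 0.2708
cos(theta/2) = 0.9635
F = 0.9284

0.9284


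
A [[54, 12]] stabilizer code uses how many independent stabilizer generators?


For an [[n,k]] stabilizer code:
Number of stabilizer generators = n - k
= 54 - 12
= 42

42


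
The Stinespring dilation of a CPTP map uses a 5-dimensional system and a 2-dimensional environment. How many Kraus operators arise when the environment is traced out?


Tracing out the environment in an orthonormal basis {|i>_E} gives Kraus operators K_i = <i|_E U |0>_E.
Number of Kraus operators = dim(H_env) = d_env
= 2

2


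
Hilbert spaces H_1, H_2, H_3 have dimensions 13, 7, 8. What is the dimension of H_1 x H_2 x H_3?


dim(H_1 x H_2 x H_3) = 13 * 7 * 8
= 91 * 8
= 728

728


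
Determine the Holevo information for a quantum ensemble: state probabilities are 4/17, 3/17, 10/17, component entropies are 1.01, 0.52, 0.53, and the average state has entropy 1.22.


chi = S(rho) - sum_i p_i * S(rho_i)
Weighted entropy = 4/17 * 1.01 + 3/17 * 0.52 + 10/17 * 0.53
= 0.6412
chi = 1.22 - 0.6412
= 0.5788

0.5788


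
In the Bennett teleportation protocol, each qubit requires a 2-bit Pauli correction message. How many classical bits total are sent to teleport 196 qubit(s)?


Quantum teleportation requires 2 classical bits per qubit teleported.
196 qubit(s) -> 2 * 196 = 392 classical bits

392


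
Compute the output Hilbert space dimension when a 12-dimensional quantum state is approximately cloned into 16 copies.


Output space = H^(tensor 16) where dim(H) = 12
dim = 12^16
= 144 (after 2 factors)
= 1728 (after 3 factors)
= 20736 (after 4 factors)
= 248832 (after 5 factors)
= 2985984 (after 6 factors)
= 35831808 (after 7 factors)
= 429981696 (after 8 factors)
= 5159780352 (after 9 factors)
= 61917364224 (after 10 factors)
= 743008370688 (after 11 factors)
= 8916100448256 (after 12 factors)
= 106993205379072 (after 13 factors)
= 1283918464548864 (after 14 factors)
= 15407021574586368 (after 15 factors)
= 184884258895036416 (after 16 factors)
= 184884258895036416

184884258895036416


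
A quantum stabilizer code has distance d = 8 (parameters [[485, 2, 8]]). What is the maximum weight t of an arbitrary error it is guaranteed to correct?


Code parameters: [[485, 2, 8]], distance d = 8.
Number of correctable errors = floor((d-1)/2)
= floor((8 - 1)/2)
= floor(7/2)
= 3

3


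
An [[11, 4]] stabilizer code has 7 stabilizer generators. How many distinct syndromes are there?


Each stabilizer generator gives a binary (+1 or -1) measurement outcome.
With 7 independent generators:
Total syndromes = 2^7
= 128

128


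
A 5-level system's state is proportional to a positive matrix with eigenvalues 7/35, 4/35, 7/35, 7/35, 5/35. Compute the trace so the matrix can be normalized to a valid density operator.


tr(M) = sum of eigenvalues
= 7/35 + 4/35 + 7/35 + 7/35 + 5/35
= 30/35
= 0.8571

0.8571


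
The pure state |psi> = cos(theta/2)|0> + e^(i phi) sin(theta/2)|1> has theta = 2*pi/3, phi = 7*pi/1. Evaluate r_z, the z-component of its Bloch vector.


theta = 2.0944, phi = 21.9911
r_z = cos(theta) = -0.5000

-0.5000


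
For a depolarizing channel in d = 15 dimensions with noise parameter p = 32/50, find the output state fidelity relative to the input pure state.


F = (1-p) + p/d
= (1 - 0.6400) + 0.6400/15
= 0.3600 + 0.0427
= 0.4027

0.4027


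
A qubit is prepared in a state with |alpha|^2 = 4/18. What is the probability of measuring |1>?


|alpha|^2 = 4/18 = 0.2222
|beta|^2 = 1 - 4/18 = 14/18 = 0.7778
P(|1>) = |beta|^2 = 0.7778

0.7778


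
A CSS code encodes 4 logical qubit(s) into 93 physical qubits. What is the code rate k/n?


Code rate R = k/n
= 4/93
= 0.0430

0.0430


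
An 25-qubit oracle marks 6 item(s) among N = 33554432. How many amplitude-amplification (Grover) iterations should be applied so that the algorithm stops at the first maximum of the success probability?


After j Grover iterations the success probability is P(j) = sin^2((2j+1)*theta), where sin(theta) = sqrt(k/N).
N = 2^25 = 33554432, k = 6
sin(theta) = sqrt(k/N) = 0.0004228639667
theta = arcsin(sqrt(k/N)) = 0.0004228639793 rad
P(j) reaches its first maximum when (2j+1)*theta is as close as possible to pi/2, i.e. j = round(pi/(4*theta) - 1/2).
pi/(4*theta) - 1/2 = 1856.8305
(For comparison, the common estimate pi/4 * sqrt(N/k) = 1857.3305; the exact maximiser is used here.)
Optimal iterations = 1857

1857


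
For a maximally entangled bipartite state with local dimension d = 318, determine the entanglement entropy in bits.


For a maximally entangled state in d x d:
S = log2(d) = log2(318)
= 8.3129

8.3129


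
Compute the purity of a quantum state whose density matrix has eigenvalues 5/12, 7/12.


tr(rho^2) = sum of eigenvalues squared
= (5/12)^2 + (7/12)^2
= (25 + 49) / 144
= 74/144
= 0.5139

0.5139


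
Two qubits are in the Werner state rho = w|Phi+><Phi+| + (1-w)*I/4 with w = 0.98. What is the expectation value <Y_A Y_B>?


|Phi+> = (|00> + |11>)/sqrt(2)
For the pure Bell state, <Y_A Y_B> = -1 (Bell-state Pauli correlator).
The maximally-mixed part I/4 has tr(I/4 * P tensor P) = 0 for any traceless Pauli P.
So <Y_A Y_B>_rho = w * (-1) + (1 - w) * 0
= 0.98 * (-1)
= -0.9800

-0.9800


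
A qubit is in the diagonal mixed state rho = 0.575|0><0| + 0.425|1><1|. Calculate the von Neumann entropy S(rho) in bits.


S = -p*log2(p) - (1-p)*log2(1-p)
p = 0.5750, 1-p = 0.4250
= -0.5750 * log2(0.5750) - 0.4250 * log2(0.4250)
= -(-0.4591) - (-0.5246)
= 0.9837

0.9837


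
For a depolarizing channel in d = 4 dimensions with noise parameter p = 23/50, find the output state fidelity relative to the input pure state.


F = (1-p) + p/d
= (1 - 0.4600) + 0.4600/4
= 0.5400 + 0.1150
= 0.6550

0.6550


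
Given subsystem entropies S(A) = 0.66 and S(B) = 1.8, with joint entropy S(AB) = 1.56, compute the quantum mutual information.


I(A:B) = S(A) + S(B) - S(AB)
= 0.66 + 1.8 - 1.56
= 0.9000

0.9000


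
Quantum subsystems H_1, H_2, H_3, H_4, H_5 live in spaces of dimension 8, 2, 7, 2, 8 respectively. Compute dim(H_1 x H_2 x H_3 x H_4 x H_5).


dim(H_1 x H_2 x H_3 x H_4 x H_5) = 8 * 2 * 7 * 2 * 8
= 16 * 7 * 2 * 8
= 112 * 2 * 8
= 224 * 8
= 1792

1792


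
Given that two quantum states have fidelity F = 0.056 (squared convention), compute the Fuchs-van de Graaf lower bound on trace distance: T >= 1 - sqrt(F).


Fuchs-van de Graaf (squared-fidelity convention): 1 - sqrt(F) <= T <= sqrt(1 - F).
Lower bound: T >= 1 - sqrt(F)
sqrt(F) = sqrt(0.056) = 0.2366
T >= 1 - 0.2366
T >= 0.7634

0.7634


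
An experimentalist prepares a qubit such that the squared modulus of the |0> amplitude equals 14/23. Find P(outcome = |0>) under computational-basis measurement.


|alpha|^2 = 14/23 = 0.6087
|beta|^2 = 1 - 14/23 = 9/23 = 0.3913
P(|0>) = |alpha|^2 = 0.6087

0.6087


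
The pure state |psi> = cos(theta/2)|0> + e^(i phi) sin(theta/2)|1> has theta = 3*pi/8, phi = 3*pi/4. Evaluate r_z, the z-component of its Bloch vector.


theta = 1.1781, phi = 2.3562
r_z = cos(theta) = 0.3827

0.3827


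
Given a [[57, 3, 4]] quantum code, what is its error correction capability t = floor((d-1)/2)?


Code parameters: [[57, 3, 4]], distance d = 4.
Number of correctable errors = floor((d-1)/2)
= floor((4 - 1)/2)
= floor(3/2)
= 1

1


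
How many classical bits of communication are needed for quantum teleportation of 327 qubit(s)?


Quantum teleportation requires 2 classical bits per qubit teleported.
327 qubit(s) -> 2 * 327 = 654 classical bits

654


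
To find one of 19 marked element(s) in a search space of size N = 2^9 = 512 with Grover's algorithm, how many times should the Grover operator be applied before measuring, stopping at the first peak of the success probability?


After j Grover iterations the success probability is P(j) = sin^2((2j+1)*theta), where sin(theta) = sqrt(k/N).
N = 2^9 = 512, k = 19
sin(theta) = sqrt(k/N) = 0.1926379376
theta = arcsin(sqrt(k/N)) = 0.1938497303 rad
P(j) reaches its first maximum when (2j+1)*theta is as close as possible to pi/2, i.e. j = round(pi/(4*theta) - 1/2).
pi/(4*theta) - 1/2 = 3.5516
(For comparison, the common estimate pi/4 * sqrt(N/k) = 4.0771; the exact maximiser is used here.)
Optimal iterations = 4

4


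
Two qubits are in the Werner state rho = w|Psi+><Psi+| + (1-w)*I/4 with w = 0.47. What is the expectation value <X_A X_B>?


|Psi+> = (|01> + |10>)/sqrt(2)
For the pure Bell state, <X_A X_B> = +1 (Bell-state Pauli correlator).
The maximally-mixed part I/4 has tr(I/4 * P tensor P) = 0 for any traceless Pauli P.
So <X_A X_B>_rho = w * (+1) + (1 - w) * 0
= 0.47 * (+1)
= 0.4700

0.4700


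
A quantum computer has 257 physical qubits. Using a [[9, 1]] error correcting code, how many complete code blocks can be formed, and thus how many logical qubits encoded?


Each code block uses 9 physical qubits for 1 logical qubit(s).
Number of complete blocks = floor(257 / 9) = 28
Logical qubits = 28 * 1
= 28

28


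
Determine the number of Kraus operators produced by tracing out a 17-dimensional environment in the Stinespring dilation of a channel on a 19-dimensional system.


Tracing out the environment in an orthonormal basis {|i>_E} gives Kraus operators K_i = <i|_E U |0>_E.
Number of Kraus operators = dim(H_env) = d_env
= 17

17


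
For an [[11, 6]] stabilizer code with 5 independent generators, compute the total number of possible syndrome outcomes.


Each stabilizer generator gives a binary (+1 or -1) measurement outcome.
With 5 independent generators:
Total syndromes = 2^5
= 32

32


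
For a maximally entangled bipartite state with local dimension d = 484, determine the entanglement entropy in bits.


For a maximally entangled state in d x d:
S = log2(d) = log2(484)
= 8.9189

8.9189


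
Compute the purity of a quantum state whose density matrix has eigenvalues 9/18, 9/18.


tr(rho^2) = sum of eigenvalues squared
= (9/18)^2 + (9/18)^2
= (81 + 81) / 324
= 162/324
= 0.5000

0.5000


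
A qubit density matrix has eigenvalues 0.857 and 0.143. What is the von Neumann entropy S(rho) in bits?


S = -p*log2(p) - (1-p)*log2(1-p)
p = 0.8570, 1-p = 0.1430
= -0.8570 * log2(0.8570) - 0.1430 * log2(0.1430)
= -(-0.1908) - (-0.4012)
= 0.5920

0.5920


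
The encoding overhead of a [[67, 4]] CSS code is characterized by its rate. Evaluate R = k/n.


Code rate R = k/n
= 4/67
= 0.0597

0.0597


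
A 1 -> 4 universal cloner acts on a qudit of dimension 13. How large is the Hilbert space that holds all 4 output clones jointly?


Output space = H^(tensor 4) where dim(H) = 13
dim = 13^4
= 169 (after 2 factors)
= 2197 (after 3 factors)
= 28561 (after 4 factors)
= 28561

28561


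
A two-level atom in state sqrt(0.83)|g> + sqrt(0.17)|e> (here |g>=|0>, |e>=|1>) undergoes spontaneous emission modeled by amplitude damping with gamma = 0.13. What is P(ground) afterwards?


For amplitude damping with parameter gamma on state sqrt(a)|0> + sqrt(b)|1>:
alpha^2 = 0.83, beta^2 = 0.17
P(|0>) = alpha^2 + gamma * beta^2
= 0.83 + 0.13 * 0.17
= 0.83 + 0.0221
= 0.8521

0.8521


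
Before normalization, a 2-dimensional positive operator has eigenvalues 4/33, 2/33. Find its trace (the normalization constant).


tr(M) = sum of eigenvalues
= 4/33 + 2/33
= 6/33
= 0.1818

0.1818


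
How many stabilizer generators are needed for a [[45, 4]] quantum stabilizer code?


For an [[n,k]] stabilizer code:
Number of stabilizer generators = n - k
= 45 - 4
= 41

41


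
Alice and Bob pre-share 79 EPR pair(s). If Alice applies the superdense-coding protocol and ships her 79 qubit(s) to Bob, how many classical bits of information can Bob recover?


Superdense coding allows 2 classical bits per shared entangled pair.
79 pair(s) -> 2 * 79 = 158 classical bits

158


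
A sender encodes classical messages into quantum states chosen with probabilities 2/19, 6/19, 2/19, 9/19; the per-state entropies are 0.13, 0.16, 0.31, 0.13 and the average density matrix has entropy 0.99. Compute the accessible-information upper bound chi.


chi = S(rho) - sum_i p_i * S(rho_i)
Weighted entropy = 2/19 * 0.13 + 6/19 * 0.16 + 2/19 * 0.31 + 9/19 * 0.13
= 0.1584
chi = 0.99 - 0.1584
= 0.8316

0.8316


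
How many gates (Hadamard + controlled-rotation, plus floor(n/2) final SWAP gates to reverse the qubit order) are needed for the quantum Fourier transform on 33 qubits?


Hadamard gates: 33
Controlled rotations: n*(n-1)/2 = 33*32/2 = 528
SWAP gates: floor(n/2) = floor(33/2) = 16
Total = 33 + 528 + 16
= 577

577


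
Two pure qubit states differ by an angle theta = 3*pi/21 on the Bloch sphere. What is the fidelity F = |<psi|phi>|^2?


For states separated by angle theta on Bloch sphere:
F = cos^2(theta/2)
theta = 3*pi/21 = 0.4488
theta/2 = 0.2244
cos(theta/2) = 0.9749
F = 0.9505

0.9505


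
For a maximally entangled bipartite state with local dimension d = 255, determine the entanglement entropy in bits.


For a maximally entangled state in d x d:
S = log2(d) = log2(255)
= 7.9944

7.9944


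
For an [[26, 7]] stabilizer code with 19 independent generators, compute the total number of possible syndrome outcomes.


Each stabilizer generator gives a binary (+1 or -1) measurement outcome.
With 19 independent generators:
Total syndromes = 2^19
= 524288

524288


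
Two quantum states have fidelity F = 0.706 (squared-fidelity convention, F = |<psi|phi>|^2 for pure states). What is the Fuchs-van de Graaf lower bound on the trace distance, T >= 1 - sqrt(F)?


Fuchs-van de Graaf (squared-fidelity convention): 1 - sqrt(F) <= T <= sqrt(1 - F).
Lower bound: T >= 1 - sqrt(F)
sqrt(F) = sqrt(0.706) = 0.8402
T >= 1 - 0.8402
T >= 0.1598

0.1598


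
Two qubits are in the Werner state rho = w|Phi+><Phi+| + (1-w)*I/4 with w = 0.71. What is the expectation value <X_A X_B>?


|Phi+> = (|00> + |11>)/sqrt(2)
For the pure Bell state, <X_A X_B> = +1 (Bell-state Pauli correlator).
The maximally-mixed part I/4 has tr(I/4 * P tensor P) = 0 for any traceless Pauli P.
So <X_A X_B>_rho = w * (+1) + (1 - w) * 0
= 0.71 * (+1)
= 0.7100

0.7100


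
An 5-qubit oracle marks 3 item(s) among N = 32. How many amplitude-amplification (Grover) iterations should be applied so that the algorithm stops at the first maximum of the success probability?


After j Grover iterations the success probability is P(j) = sin^2((2j+1)*theta), where sin(theta) = sqrt(k/N).
N = 2^5 = 32, k = 3
sin(theta) = sqrt(k/N) = 0.3061862178
theta = arcsin(sqrt(k/N)) = 0.3111842443 rad
P(j) reaches its first maximum when (2j+1)*theta is as close as possible to pi/2, i.e. j = round(pi/(4*theta) - 1/2).
pi/(4*theta) - 1/2 = 2.0239
(For comparison, the common estimate pi/4 * sqrt(N/k) = 2.5651; the exact maximiser is used here.)
Optimal iterations = 2

2


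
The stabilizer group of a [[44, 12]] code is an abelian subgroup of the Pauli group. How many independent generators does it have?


For an [[n,k]] stabilizer code:
Number of stabilizer generators = n - k
= 44 - 12
= 32

32


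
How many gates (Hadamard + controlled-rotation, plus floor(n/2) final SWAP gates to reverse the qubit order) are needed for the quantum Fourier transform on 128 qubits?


Hadamard gates: 128
Controlled rotations: n*(n-1)/2 = 128*127/2 = 8128
SWAP gates: floor(n/2) = floor(128/2) = 64
Total = 128 + 8128 + 64
= 8320

8320


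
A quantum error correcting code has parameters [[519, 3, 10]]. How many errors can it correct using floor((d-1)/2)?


Code parameters: [[519, 3, 10]], distance d = 10.
Number of correctable errors = floor((d-1)/2)
= floor((10 - 1)/2)
= floor(9/2)
= 4

4


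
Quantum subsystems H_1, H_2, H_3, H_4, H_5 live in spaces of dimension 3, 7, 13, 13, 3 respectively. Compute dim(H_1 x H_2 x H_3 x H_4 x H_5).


dim(H_1 x H_2 x H_3 x H_4 x H_5) = 3 * 7 * 13 * 13 * 3
= 21 * 13 * 13 * 3
= 273 * 13 * 3
= 3549 * 3
= 10647

10647


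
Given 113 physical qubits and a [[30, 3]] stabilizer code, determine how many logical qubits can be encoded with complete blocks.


Each code block uses 30 physical qubits for 3 logical qubit(s).
Number of complete blocks = floor(113 / 30) = 3
Logical qubits = 3 * 3
= 9

9


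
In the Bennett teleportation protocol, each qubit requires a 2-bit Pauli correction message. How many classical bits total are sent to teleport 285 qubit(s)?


Quantum teleportation requires 2 classical bits per qubit teleported.
285 qubit(s) -> 2 * 285 = 570 classical bits

570


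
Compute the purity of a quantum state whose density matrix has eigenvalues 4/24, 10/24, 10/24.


tr(rho^2) = sum of eigenvalues squared
= (4/24)^2 + (10/24)^2 + (10/24)^2
= (16 + 100 + 100) / 576
= 216/576
= 0.3750

0.3750


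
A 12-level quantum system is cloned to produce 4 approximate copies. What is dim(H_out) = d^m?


Output space = H^(tensor 4) where dim(H) = 12
dim = 12^4
= 144 (after 2 factors)
= 1728 (after 3 factors)
= 20736 (after 4 factors)
= 20736

20736


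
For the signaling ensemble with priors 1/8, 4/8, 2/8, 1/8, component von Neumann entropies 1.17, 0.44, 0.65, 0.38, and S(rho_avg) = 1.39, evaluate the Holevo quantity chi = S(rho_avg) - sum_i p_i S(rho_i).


chi = S(rho) - sum_i p_i * S(rho_i)
Weighted entropy = 1/8 * 1.17 + 4/8 * 0.44 + 2/8 * 0.65 + 1/8 * 0.38
= 0.5763
chi = 1.39 - 0.5763
= 0.8137

0.8137


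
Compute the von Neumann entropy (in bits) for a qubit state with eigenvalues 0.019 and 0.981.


S = -p*log2(p) - (1-p)*log2(1-p)
p = 0.0190, 1-p = 0.9810
= -0.0190 * log2(0.0190) - 0.9810 * log2(0.9810)
= -(-0.1086) - (-0.0271)
= 0.1358

0.1358


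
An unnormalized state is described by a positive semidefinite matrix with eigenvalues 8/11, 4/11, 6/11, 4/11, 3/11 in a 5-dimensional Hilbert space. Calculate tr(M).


tr(M) = sum of eigenvalues
= 8/11 + 4/11 + 6/11 + 4/11 + 3/11
= 25/11
= 2.2727

2.2727


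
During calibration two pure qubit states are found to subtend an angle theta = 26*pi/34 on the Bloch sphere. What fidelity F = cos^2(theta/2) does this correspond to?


For states separated by angle theta on Bloch sphere:
F = cos^2(theta/2)
theta = 26*pi/34 = 2.4024
theta/2 = 1.2012
cos(theta/2) = 0.3612
F = 0.1305

0.1305


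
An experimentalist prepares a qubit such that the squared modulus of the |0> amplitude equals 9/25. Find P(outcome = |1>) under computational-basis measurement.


|alpha|^2 = 9/25 = 0.3600
|beta|^2 = 1 - 9/25 = 16/25 = 0.6400
P(|1>) = |beta|^2 = 0.6400

0.6400


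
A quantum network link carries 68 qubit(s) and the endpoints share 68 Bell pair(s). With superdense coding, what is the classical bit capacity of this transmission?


Superdense coding allows 2 classical bits per shared entangled pair.
68 pair(s) -> 2 * 68 = 136 classical bits

136


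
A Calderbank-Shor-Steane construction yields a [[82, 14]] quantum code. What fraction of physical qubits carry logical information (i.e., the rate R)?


Code rate R = k/n
= 14/82
= 0.1707

0.1707


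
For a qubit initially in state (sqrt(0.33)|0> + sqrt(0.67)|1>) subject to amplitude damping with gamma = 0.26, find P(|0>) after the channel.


For amplitude damping with parameter gamma on state sqrt(a)|0> + sqrt(b)|1>:
alpha^2 = 0.33, beta^2 = 0.67
P(|0>) = alpha^2 + gamma * beta^2
= 0.33 + 0.26 * 0.67
= 0.33 + 0.1742
= 0.5042

0.5042


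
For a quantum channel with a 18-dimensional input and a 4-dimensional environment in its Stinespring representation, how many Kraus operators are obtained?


Tracing out the environment in an orthonormal basis {|i>_E} gives Kraus operators K_i = <i|_E U |0>_E.
Number of Kraus operators = dim(H_env) = d_env
= 4

4


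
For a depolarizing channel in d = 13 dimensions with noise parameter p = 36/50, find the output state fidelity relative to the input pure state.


F = (1-p) + p/d
= (1 - 0.7200) + 0.7200/13
= 0.2800 + 0.0554
= 0.3354

0.3354


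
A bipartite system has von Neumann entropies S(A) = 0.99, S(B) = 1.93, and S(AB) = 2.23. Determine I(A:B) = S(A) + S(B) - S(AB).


I(A:B) = S(A) + S(B) - S(AB)
= 0.99 + 1.93 - 2.23
= 0.6900

0.6900


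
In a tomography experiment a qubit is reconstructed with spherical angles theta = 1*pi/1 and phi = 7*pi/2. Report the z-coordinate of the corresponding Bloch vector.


theta = 3.1416, phi = 10.9956
r_z = cos(theta) = -1.0000

-1.0000


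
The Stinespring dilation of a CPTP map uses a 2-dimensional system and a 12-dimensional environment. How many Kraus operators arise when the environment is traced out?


Tracing out the environment in an orthonormal basis {|i>_E} gives Kraus operators K_i = <i|_E U |0>_E.
Number of Kraus operators = dim(H_env) = d_env
= 12

12


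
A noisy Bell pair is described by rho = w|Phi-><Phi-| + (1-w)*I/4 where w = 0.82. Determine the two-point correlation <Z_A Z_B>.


|Phi-> = (|00> - |11>)/sqrt(2)
For the pure Bell state, <Z_A Z_B> = +1 (Bell-state Pauli correlator).
The maximally-mixed part I/4 has tr(I/4 * P tensor P) = 0 for any traceless Pauli P.
So <Z_A Z_B>_rho = w * (+1) + (1 - w) * 0
= 0.82 * (+1)
= 0.8200

0.8200


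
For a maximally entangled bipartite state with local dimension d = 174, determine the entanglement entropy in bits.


For a maximally entangled state in d x d:
S = log2(d) = log2(174)
= 7.4429

7.4429


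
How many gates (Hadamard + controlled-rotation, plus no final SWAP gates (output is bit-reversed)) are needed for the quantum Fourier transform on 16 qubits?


Hadamard gates: 16
Controlled rotations: n*(n-1)/2 = 16*15/2 = 120
SWAP gates: 0 (omitted)
Total = 16 + 120
= 136

136


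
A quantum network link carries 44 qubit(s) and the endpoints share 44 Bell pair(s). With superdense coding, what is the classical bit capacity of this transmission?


Superdense coding allows 2 classical bits per shared entangled pair.
44 pair(s) -> 2 * 44 = 88 classical bits

88


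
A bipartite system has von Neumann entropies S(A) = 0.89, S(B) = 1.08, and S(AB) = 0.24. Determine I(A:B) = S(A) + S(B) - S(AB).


I(A:B) = S(A) + S(B) - S(AB)
= 0.89 + 1.08 - 0.24
= 1.7300

1.7300


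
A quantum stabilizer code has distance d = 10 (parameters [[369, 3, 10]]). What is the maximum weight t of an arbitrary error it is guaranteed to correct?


Code parameters: [[369, 3, 10]], distance d = 10.
Number of correctable errors = floor((d-1)/2)
= floor((10 - 1)/2)
= floor(9/2)
= 4

4


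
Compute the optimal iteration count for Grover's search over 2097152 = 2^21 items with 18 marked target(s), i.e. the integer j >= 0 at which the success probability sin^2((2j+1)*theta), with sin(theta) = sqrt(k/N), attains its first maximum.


After j Grover iterations the success probability is P(j) = sin^2((2j+1)*theta), where sin(theta) = sqrt(k/N).
N = 2^21 = 2097152, k = 18
sin(theta) = sqrt(k/N) = 0.0029296875
theta = arcsin(sqrt(k/N)) = 0.002929691691 rad
P(j) reaches its first maximum when (2j+1)*theta is as close as possible to pi/2, i.e. j = round(pi/(4*theta) - 1/2).
pi/(4*theta) - 1/2 = 267.5822
(For comparison, the common estimate pi/4 * sqrt(N/k) = 268.0826; the exact maximiser is used here.)
Optimal iterations = 268

268


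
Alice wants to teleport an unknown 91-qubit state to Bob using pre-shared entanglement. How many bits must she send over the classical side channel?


Quantum teleportation requires 2 classical bits per qubit teleported.
91 qubit(s) -> 2 * 91 = 182 classical bits

182


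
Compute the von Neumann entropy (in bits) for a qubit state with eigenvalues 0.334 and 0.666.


S = -p*log2(p) - (1-p)*log2(1-p)
p = 0.3340, 1-p = 0.6660
= -0.3340 * log2(0.3340) - 0.6660 * log2(0.6660)
= -(-0.5284) - (-0.3905)
= 0.9190

0.9190


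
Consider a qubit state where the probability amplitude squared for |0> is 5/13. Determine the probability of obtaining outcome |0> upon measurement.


|alpha|^2 = 5/13 = 0.3846
|beta|^2 = 1 - 5/13 = 8/13 = 0.6154
P(|0>) = |alpha|^2 = 0.3846

0.3846


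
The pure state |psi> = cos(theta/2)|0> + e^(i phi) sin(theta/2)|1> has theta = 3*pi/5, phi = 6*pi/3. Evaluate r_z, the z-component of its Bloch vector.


theta = 1.8850, phi = 6.2832
r_z = cos(theta) = -0.3090

-0.3090


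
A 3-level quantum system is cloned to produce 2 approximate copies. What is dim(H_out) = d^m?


Output space = H^(tensor 2) where dim(H) = 3
dim = 3^2
= 9

9


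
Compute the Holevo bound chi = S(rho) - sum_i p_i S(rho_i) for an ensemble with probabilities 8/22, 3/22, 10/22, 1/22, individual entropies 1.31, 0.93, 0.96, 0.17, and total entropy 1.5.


chi = S(rho) - sum_i p_i * S(rho_i)
Weighted entropy = 8/22 * 1.31 + 3/22 * 0.93 + 10/22 * 0.96 + 1/22 * 0.17
= 1.0473
chi = 1.5 - 1.0473
= 0.4527

0.4527


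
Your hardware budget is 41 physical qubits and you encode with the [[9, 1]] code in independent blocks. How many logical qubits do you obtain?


Each code block uses 9 physical qubits for 1 logical qubit(s).
Number of complete blocks = floor(41 / 9) = 4
Logical qubits = 4 * 1
= 4

4


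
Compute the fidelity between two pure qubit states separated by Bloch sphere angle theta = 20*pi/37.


For states separated by angle theta on Bloch sphere:
F = cos^2(theta/2)
theta = 20*pi/37 = 1.6982
theta/2 = 0.8491
cos(theta/2) = 0.6607
F = 0.4365

0.4365


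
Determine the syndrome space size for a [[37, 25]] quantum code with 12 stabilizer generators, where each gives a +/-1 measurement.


Each stabilizer generator gives a binary (+1 or -1) measurement outcome.
With 12 independent generators:
Total syndromes = 2^12
= 4096

4096


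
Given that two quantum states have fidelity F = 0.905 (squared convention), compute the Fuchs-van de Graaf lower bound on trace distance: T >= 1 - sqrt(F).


Fuchs-van de Graaf (squared-fidelity convention): 1 - sqrt(F) <= T <= sqrt(1 - F).
Lower bound: T >= 1 - sqrt(F)
sqrt(F) = sqrt(0.905) = 0.9513
T >= 1 - 0.9513
T >= 0.0487

0.0487


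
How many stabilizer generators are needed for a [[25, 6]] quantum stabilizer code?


For an [[n,k]] stabilizer code:
Number of stabilizer generators = n - k
= 25 - 6
= 19

19


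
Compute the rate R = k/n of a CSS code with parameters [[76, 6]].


Code rate R = k/n
= 6/76
= 0.0789

0.0789


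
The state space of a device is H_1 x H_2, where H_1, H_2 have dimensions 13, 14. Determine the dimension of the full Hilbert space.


dim(H_1 x H_2) = 13 * 14
= 182

182
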